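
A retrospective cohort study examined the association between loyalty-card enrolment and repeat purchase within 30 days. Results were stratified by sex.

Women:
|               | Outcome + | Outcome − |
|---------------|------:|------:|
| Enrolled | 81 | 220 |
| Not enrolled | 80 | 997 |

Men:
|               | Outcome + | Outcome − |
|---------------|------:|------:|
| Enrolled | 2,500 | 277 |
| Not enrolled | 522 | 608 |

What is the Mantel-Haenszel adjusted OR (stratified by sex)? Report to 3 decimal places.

OR_MH = Σ(aᵢdᵢ/nᵢ) / Σ(bᵢcᵢ/nᵢ), where nᵢ is the stratum total.
Stratum 1 (Women): n = 1378; a·d/n = 81·997/1378 = 58.6045; b·c/n = 220·80/1378 = 12.7721
Stratum 2 (Men): n = 3907; a·d/n = 2500·608/3907 = 389.0453; b·c/n = 277·522/3907 = 37.0090
OR_MH = (58.6045 + 389.0453) / (12.7721 + 37.0090) = 447.6498 / 49.7811 = 8.99237

8.992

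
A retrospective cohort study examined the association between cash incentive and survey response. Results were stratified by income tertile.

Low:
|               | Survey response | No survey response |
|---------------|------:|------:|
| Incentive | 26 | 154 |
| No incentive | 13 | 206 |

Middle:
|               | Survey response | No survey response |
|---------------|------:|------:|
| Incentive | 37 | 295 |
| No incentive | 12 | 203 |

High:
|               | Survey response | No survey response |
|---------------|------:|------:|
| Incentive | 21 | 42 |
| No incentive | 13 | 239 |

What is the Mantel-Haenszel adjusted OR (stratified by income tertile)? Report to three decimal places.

OR_MH = Σ(aᵢdᵢ/nᵢ) / Σ(bᵢcᵢ/nᵢ), where nᵢ is the stratum total.
Stratum 1 (Low): n = 399; a·d/n = 26·206/399 = 13.4236; b·c/n = 154·13/399 = 5.0175
Stratum 2 (Middle): n = 547; a·d/n = 37·203/547 = 13.7313; b·c/n = 295·12/547 = 6.4717
Stratum 3 (High): n = 315; a·d/n = 21·239/315 = 15.9333; b·c/n = 42·13/315 = 1.7333
OR_MH = (13.4236 + 13.7313 + 15.9333) / (5.0175 + 6.4717 + 1.7333) = 43.0882 / 13.2225 = 3.25869

3.259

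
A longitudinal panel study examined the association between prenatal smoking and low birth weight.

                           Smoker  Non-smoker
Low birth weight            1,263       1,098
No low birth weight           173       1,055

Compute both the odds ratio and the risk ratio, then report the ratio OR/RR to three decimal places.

Reading the table with exposure as columns: a = 1263 (Smoker, case), b = 173 (Smoker, non-case), c = 1098 (Non-smoker, case), d = 1055.
OR = (1263·1055)/(173·1098) = 1332465/189954 = 7.01467
Risk in exposed = 1263/1436 = 0.87953; risk in unexposed = 1098/2153 = 0.50999; RR = 1.72461
OR/RR = 7.01467 / 1.72461 = 4.06740
The outcome is not rare, so the OR lies further from 1 than the RR.

4.067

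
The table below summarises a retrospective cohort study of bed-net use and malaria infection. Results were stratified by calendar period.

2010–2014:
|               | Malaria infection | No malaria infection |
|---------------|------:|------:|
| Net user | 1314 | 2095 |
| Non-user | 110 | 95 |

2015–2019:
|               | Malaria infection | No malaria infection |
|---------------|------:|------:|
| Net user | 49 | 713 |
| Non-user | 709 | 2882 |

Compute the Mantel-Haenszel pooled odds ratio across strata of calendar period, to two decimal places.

0.37

OR_MH = Σ(aᵢdᵢ/nᵢ) / Σ(bᵢcᵢ/nᵢ), where nᵢ is the stratum total.
Stratum 1 (2010–2014): n = 3614; a·d/n = 1314·95/3614 = 34.5407; b·c/n = 2095·110/3614 = 63.7659
Stratum 2 (2015–2019): n = 4353; a·d/n = 49·2882/4353 = 32.4415; b·c/n = 713·709/4353 = 116.1307
OR_MH = (34.5407 + 32.4415) / (63.7659 + 116.1307) = 66.9822 / 179.8966 = 0.37234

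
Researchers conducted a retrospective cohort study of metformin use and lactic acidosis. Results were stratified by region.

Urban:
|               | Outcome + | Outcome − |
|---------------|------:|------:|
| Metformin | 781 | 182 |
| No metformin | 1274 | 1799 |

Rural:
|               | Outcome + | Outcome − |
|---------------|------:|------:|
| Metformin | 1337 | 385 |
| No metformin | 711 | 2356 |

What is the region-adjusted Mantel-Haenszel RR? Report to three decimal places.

RR_MH = Σ(aᵢ·n₀ᵢ/nᵢ) / Σ(cᵢ·n₁ᵢ/nᵢ), with n₁ᵢ = aᵢ+bᵢ (exposed), n₀ᵢ = cᵢ+dᵢ (unexposed), nᵢ = n₁ᵢ+n₀ᵢ.
Stratum 1 (Urban): n₁ = 963, n₀ = 3073, n = 4036; a·n₀/n = 781·3073/4036 = 594.6514; c·n₁/n = 1274·963/4036 = 303.9797
Stratum 2 (Rural): n₁ = 1722, n₀ = 3067, n = 4789; a·n₀/n = 1337·3067/4789 = 856.2495; c·n₁/n = 711·1722/4789 = 255.6571
RR_MH = (594.6514 + 856.2495) / (303.9797 + 255.6571) = 1450.9009 / 559.6368 = 2.59258

2.593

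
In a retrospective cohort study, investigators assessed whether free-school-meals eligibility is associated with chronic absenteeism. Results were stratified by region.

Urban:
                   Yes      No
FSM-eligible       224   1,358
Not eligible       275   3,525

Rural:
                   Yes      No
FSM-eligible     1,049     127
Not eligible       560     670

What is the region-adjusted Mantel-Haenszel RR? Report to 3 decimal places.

1.959

RR_MH = Σ(aᵢ·n₀ᵢ/nᵢ) / Σ(cᵢ·n₁ᵢ/nᵢ), with n₁ᵢ = aᵢ+bᵢ (exposed), n₀ᵢ = cᵢ+dᵢ (unexposed), nᵢ = n₁ᵢ+n₀ᵢ.
Stratum 1 (Urban): n₁ = 1582, n₀ = 3800, n = 5382; a·n₀/n = 224·3800/5382 = 158.1568; c·n₁/n = 275·1582/5382 = 80.8343
Stratum 2 (Rural): n₁ = 1176, n₀ = 1230, n = 2406; a·n₀/n = 1049·1230/2406 = 536.2718; c·n₁/n = 560·1176/2406 = 273.7157
RR_MH = (158.1568 + 536.2718) / (80.8343 + 273.7157) = 694.4286 / 354.5500 = 1.95862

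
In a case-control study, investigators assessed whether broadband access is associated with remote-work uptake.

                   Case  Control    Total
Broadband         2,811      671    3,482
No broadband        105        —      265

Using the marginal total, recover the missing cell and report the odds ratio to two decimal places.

The missing cell is in the unexposed row: 265 − 105 = 160.
So a = 2811, b = 671, c = 105, d = 160.
OR = (a·d)/(b·c) = (2811 × 160) / (671 × 105) = 449760 / 70455 = 6.38365

6.38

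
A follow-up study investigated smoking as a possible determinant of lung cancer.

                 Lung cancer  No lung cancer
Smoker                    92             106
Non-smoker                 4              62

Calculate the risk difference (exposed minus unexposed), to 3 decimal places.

Cells: a = 92, b = 106, c = 4, d = 62.
Risk in exposed = 92/198 = 0.464646; risk in unexposed = 4/66 = 0.060606.
Risk difference = 0.464646 − 0.060606 = 0.404040

0.404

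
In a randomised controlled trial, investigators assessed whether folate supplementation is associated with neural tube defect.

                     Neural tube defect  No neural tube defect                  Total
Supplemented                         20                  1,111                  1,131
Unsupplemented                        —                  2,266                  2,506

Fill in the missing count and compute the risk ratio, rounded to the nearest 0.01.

The missing cell is in the unexposed row: 2506 − 2266 = 240.
So a = 20, b = 1111, c = 240, d = 2266.
RR = [a/(a+b)] / [c/(c+d)] = (20/1131) / (240/2506) = 0.01768/0.09577 = 0.18464

0.18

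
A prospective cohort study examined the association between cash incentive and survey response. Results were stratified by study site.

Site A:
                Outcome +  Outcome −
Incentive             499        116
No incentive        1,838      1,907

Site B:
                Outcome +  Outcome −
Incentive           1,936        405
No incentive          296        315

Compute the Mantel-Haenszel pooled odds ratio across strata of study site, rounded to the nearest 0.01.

4.75

OR_MH = Σ(aᵢdᵢ/nᵢ) / Σ(bᵢcᵢ/nᵢ), where nᵢ is the stratum total.
Stratum 1 (Site A): n = 4360; a·d/n = 499·1907/4360 = 218.2553; b·c/n = 116·1838/4360 = 48.9009
Stratum 2 (Site B): n = 2952; a·d/n = 1936·315/2952 = 206.5854; b·c/n = 405·296/2952 = 40.6098
OR_MH = (218.2553 + 206.5854) / (48.9009 + 40.6098) = 424.8406 / 89.5107 = 4.74626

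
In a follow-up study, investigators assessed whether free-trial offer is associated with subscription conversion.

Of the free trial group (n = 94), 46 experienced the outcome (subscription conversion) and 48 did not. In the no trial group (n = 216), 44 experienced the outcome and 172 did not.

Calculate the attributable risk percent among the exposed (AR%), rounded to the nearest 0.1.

58.4

From the description: a = 46, b = 48, c = 44, d = 172.
Risk in exposed = 46/94 = 0.48936; risk in unexposed = 44/216 = 0.20370.
RR = 0.48936/0.20370 = 2.40232
AR% = (RR − 1)/RR × 100 = (2.40232 − 1)/2.40232 × 100 = 58.3736%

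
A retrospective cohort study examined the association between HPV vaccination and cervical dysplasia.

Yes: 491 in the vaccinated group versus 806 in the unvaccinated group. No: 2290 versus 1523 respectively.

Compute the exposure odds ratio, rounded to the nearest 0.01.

0.41

From the description: a = 491, b = 2290, c = 806, d = 1523.
OR = (a·d)/(b·c) = (491 × 1523) / (2290 × 806) = 747793 / 1845740 = 0.40515
Exposure is associated with lower odds of cervical dysplasia (OR = 0.41 < 1).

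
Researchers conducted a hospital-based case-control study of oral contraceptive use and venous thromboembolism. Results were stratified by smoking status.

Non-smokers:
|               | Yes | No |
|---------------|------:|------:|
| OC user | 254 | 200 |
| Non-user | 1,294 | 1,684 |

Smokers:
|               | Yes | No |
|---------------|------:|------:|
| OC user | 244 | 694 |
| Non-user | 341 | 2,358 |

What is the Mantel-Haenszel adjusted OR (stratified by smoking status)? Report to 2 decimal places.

2.01

OR_MH = Σ(aᵢdᵢ/nᵢ) / Σ(bᵢcᵢ/nᵢ), where nᵢ is the stratum total.
Stratum 1 (Non-smokers): n = 3432; a·d/n = 254·1684/3432 = 124.6317; b·c/n = 200·1294/3432 = 75.4079
Stratum 2 (Smokers): n = 3637; a·d/n = 244·2358/3637 = 158.1941; b·c/n = 694·341/3637 = 65.0685
OR_MH = (124.6317 + 158.1941) / (75.4079 + 65.0685) = 282.8258 / 140.4764 = 2.01333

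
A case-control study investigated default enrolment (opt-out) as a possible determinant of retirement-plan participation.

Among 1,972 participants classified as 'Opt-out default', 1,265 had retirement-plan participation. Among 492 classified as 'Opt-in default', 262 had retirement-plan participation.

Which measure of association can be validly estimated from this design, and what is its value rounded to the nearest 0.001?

1.571

From the description: a = 1265, b = 707, c = 262, d = 230.
This is a case-control study: participants were sampled on outcome status, so risks in the source population cannot be estimated directly — relative risk is not valid here. The odds ratio is the appropriate measure.
OR = (a·d)/(b·c) = (1265 × 230) / (707 × 262) = 290950 / 185234 = 1.57072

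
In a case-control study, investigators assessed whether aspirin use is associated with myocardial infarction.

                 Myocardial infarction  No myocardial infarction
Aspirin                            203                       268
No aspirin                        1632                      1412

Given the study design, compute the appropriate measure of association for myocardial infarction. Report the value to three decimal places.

Cells: a = 203, b = 268, c = 1632, d = 1412.
This is a case-control study: participants were sampled on outcome status, so risks in the source population cannot be estimated directly — relative risk is not valid here. The odds ratio is the appropriate measure.
OR = (a·d)/(b·c) = (203 × 1412) / (268 × 1632) = 286636 / 437376 = 0.65535

0.655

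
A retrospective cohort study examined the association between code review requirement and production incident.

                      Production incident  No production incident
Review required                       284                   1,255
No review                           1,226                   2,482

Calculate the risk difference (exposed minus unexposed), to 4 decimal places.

Cells: a = 284, b = 1255, c = 1226, d = 2482.
Risk in exposed = 284/1539 = 0.184535; risk in unexposed = 1226/3708 = 0.330636.
Risk difference = 0.184535 − 0.330636 = -0.146101

-0.1461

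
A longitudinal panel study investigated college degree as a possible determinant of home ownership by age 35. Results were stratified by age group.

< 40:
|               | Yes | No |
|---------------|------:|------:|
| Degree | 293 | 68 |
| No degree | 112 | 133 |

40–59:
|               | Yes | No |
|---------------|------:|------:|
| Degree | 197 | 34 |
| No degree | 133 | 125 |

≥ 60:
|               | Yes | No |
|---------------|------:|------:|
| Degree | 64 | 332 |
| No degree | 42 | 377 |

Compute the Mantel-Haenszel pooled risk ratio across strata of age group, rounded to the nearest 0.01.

RR_MH = Σ(aᵢ·n₀ᵢ/nᵢ) / Σ(cᵢ·n₁ᵢ/nᵢ), with n₁ᵢ = aᵢ+bᵢ (exposed), n₀ᵢ = cᵢ+dᵢ (unexposed), nᵢ = n₁ᵢ+n₀ᵢ.
Stratum 1 (< 40): n₁ = 361, n₀ = 245, n = 606; a·n₀/n = 293·245/606 = 118.4571; c·n₁/n = 112·361/606 = 66.7195
Stratum 2 (40–59): n₁ = 231, n₀ = 258, n = 489; a·n₀/n = 197·258/489 = 103.9387; c·n₁/n = 133·231/489 = 62.8282
Stratum 3 (≥ 60): n₁ = 396, n₀ = 419, n = 815; a·n₀/n = 64·419/815 = 32.9031; c·n₁/n = 42·396/815 = 20.4074
RR_MH = (118.4571 + 103.9387 + 32.9031) / (66.7195 + 62.8282 + 20.4074) = 255.2988 / 149.9551 = 1.70250

1.70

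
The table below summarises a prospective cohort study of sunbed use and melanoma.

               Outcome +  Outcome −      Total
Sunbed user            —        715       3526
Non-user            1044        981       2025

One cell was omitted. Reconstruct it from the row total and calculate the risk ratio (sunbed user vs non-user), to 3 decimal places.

The missing cell is in the exposed row: 3526 − 715 = 2811.
So a = 2811, b = 715, c = 1044, d = 981.
RR = [a/(a+b)] / [c/(c+d)] = (2811/3526) / (1044/2025) = 0.79722/0.51556 = 1.54633

1.546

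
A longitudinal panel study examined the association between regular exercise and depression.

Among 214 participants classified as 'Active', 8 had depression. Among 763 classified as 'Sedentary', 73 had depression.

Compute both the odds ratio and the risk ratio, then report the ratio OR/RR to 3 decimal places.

0.939

From the description: a = 8, b = 206, c = 73, d = 690.
OR = (8·690)/(206·73) = 5520/15038 = 0.36707
Risk in exposed = 8/214 = 0.03738; risk in unexposed = 73/763 = 0.09567; RR = 0.39073
OR/RR = 0.36707 / 0.39073 = 0.93944
The outcome is rare in both groups, so OR ≈ RR (ratio near 1).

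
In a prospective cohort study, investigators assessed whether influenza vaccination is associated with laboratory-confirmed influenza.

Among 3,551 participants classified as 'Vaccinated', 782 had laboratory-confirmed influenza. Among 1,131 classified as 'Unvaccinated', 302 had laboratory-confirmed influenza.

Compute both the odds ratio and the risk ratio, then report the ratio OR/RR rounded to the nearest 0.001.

From the description: a = 782, b = 2769, c = 302, d = 829.
OR = (782·829)/(2769·302) = 648278/836238 = 0.77523
Risk in exposed = 782/3551 = 0.22022; risk in unexposed = 302/1131 = 0.26702; RR = 0.82473
OR/RR = 0.77523 / 0.82473 = 0.93998
The outcome is not rare, so the OR lies further from 1 than the RR.

0.940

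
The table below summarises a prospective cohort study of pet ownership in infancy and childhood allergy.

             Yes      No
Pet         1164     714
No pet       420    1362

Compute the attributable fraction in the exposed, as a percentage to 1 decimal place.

62.0

Cells: a = 1164, b = 714, c = 420, d = 1362.
Risk in exposed = 1164/1878 = 0.61981; risk in unexposed = 420/1782 = 0.23569.
RR = 0.61981/0.23569 = 2.62976
AR% = (RR − 1)/RR × 100 = (2.62976 − 1)/2.62976 × 100 = 61.9737%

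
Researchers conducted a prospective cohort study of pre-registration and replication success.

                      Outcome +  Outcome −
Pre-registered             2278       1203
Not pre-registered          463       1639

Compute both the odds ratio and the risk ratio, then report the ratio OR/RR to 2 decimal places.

2.26

Cells: a = 2278, b = 1203, c = 463, d = 1639.
OR = (2278·1639)/(1203·463) = 3733642/556989 = 6.70326
Risk in exposed = 2278/3481 = 0.65441; risk in unexposed = 463/2102 = 0.22027; RR = 2.97099
OR/RR = 6.70326 / 2.97099 = 2.25624
The outcome is not rare, so the OR lies further from 1 than the RR.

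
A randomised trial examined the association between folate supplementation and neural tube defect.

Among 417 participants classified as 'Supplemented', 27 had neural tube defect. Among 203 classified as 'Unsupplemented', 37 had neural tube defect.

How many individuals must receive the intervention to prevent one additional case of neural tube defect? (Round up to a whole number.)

9

Risk in treated group = 27/417 = 0.06475; risk in control = 37/203 = 0.18227.
Absolute risk reduction = 0.18227 − 0.06475 = 0.11752
NNT = 1 / ARR = 1 / 0.11752 = 8.509 → round up → 9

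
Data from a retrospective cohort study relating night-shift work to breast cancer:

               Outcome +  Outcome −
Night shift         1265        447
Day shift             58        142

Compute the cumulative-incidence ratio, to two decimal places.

Cells: a = 1265, b = 447, c = 58, d = 142.
Risk in exposed = 1265/1712 = 0.73890; risk in unexposed = 58/200 = 0.29000.
RR = 0.73890 / 0.29000 = 2.54794
The risk among the exposed is 2.55 times that among the unexposed.

2.55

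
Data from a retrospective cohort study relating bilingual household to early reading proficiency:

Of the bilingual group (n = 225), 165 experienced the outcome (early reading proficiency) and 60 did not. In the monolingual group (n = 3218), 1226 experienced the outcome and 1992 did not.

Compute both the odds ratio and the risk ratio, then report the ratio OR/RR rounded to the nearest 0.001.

2.321

From the description: a = 165, b = 60, c = 1226, d = 1992.
OR = (165·1992)/(60·1226) = 328680/73560 = 4.46819
Risk in exposed = 165/225 = 0.73333; risk in unexposed = 1226/3218 = 0.38098; RR = 1.92485
OR/RR = 4.46819 / 1.92485 = 2.32132
The outcome is not rare, so the OR lies further from 1 than the RR.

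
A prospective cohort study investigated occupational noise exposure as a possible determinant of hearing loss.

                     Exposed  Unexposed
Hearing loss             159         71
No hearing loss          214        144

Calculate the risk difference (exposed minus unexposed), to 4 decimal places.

Reading the table with exposure as columns: a = 159 (Exposed, case), b = 214 (Exposed, non-case), c = 71 (Unexposed, case), d = 144.
Risk in exposed = 159/373 = 0.426273; risk in unexposed = 71/215 = 0.330233.
Risk difference = 0.426273 − 0.330233 = 0.096041

0.0960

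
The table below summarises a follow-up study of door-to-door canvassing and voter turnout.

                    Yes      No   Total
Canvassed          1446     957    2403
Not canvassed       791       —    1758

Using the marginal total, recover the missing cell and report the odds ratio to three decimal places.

The missing cell is in the unexposed row: 1758 − 791 = 967.
So a = 1446, b = 957, c = 791, d = 967.
OR = (a·d)/(b·c) = (1446 × 967) / (957 × 791) = 1398282 / 756987 = 1.84717

1.847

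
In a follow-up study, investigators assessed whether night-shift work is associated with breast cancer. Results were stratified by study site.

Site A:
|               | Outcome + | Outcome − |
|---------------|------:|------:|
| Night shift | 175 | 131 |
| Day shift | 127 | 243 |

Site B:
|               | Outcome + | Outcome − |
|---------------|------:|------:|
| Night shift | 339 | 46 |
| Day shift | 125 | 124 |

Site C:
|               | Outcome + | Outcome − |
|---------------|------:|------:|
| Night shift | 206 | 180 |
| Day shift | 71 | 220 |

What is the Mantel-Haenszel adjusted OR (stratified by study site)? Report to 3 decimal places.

OR_MH = Σ(aᵢdᵢ/nᵢ) / Σ(bᵢcᵢ/nᵢ), where nᵢ is the stratum total.
Stratum 1 (Site A): n = 676; a·d/n = 175·243/676 = 62.9068; b·c/n = 131·127/676 = 24.6109
Stratum 2 (Site B): n = 634; a·d/n = 339·124/634 = 66.3028; b·c/n = 46·125/634 = 9.0694
Stratum 3 (Site C): n = 677; a·d/n = 206·220/677 = 66.9424; b·c/n = 180·71/677 = 18.8774
OR_MH = (62.9068 + 66.3028 + 66.9424) / (24.6109 + 9.0694 + 18.8774) = 196.1520 / 52.5577 = 3.73212

3.732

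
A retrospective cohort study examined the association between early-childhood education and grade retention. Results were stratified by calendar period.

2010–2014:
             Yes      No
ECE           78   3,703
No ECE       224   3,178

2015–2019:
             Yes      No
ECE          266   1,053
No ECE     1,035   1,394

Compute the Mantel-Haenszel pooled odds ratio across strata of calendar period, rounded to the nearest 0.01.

OR_MH = Σ(aᵢdᵢ/nᵢ) / Σ(bᵢcᵢ/nᵢ), where nᵢ is the stratum total.
Stratum 1 (2010–2014): n = 7183; a·d/n = 78·3178/7183 = 34.5098; b·c/n = 3703·224/7183 = 115.4771
Stratum 2 (2015–2019): n = 3748; a·d/n = 266·1394/3748 = 98.9338; b·c/n = 1053·1035/3748 = 290.7831
OR_MH = (34.5098 + 98.9338) / (115.4771 + 290.7831) = 133.4436 / 406.2602 = 0.32847

0.33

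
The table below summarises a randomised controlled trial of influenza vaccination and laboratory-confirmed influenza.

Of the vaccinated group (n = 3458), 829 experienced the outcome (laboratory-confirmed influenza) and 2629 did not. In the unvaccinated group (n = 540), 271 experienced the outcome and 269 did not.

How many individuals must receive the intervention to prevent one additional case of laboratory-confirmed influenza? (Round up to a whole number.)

4

Risk in treated group = 829/3458 = 0.23973; risk in control = 271/540 = 0.50185.
Absolute risk reduction = 0.50185 − 0.23973 = 0.26212
NNT = 1 / ARR = 1 / 0.26212 = 3.815 → round up → 4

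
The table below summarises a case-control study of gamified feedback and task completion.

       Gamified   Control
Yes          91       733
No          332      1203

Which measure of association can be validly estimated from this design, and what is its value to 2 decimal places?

Reading the table with exposure as columns: a = 91 (Gamified, case), b = 332 (Gamified, non-case), c = 733 (Control, case), d = 1203.
This is a case-control study: participants were sampled on outcome status, so risks in the source population cannot be estimated directly — relative risk is not valid here. The odds ratio is the appropriate measure.
OR = (a·d)/(b·c) = (91 × 1203) / (332 × 733) = 109473 / 243356 = 0.44985

0.45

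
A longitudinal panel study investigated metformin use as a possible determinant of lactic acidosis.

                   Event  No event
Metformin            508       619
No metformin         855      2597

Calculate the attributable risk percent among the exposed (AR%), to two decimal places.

45.05

Cells: a = 508, b = 619, c = 855, d = 2597.
Risk in exposed = 508/1127 = 0.45075; risk in unexposed = 855/3452 = 0.24768.
RR = 0.45075/0.24768 = 1.81989
AR% = (RR − 1)/RR × 100 = (1.81989 − 1)/1.81989 × 100 = 45.0515%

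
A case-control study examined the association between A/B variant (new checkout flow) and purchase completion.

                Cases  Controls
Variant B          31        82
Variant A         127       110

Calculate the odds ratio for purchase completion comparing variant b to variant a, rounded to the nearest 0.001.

Cells: a = 31, b = 82, c = 127, d = 110.
OR = (a·d)/(b·c) = (31 × 110) / (82 × 127) = 3410 / 10414 = 0.32744
Exposure is associated with lower odds of purchase completion (OR = 0.33 < 1).

0.327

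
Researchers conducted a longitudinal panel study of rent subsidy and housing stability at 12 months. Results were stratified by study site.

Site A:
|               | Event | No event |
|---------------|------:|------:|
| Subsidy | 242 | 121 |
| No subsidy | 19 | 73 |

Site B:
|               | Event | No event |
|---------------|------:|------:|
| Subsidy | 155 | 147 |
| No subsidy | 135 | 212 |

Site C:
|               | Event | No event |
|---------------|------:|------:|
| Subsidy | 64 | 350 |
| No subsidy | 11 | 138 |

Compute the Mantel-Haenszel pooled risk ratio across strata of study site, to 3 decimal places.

1.728

RR_MH = Σ(aᵢ·n₀ᵢ/nᵢ) / Σ(cᵢ·n₁ᵢ/nᵢ), with n₁ᵢ = aᵢ+bᵢ (exposed), n₀ᵢ = cᵢ+dᵢ (unexposed), nᵢ = n₁ᵢ+n₀ᵢ.
Stratum 1 (Site A): n₁ = 363, n₀ = 92, n = 455; a·n₀/n = 242·92/455 = 48.9319; c·n₁/n = 19·363/455 = 15.1582
Stratum 2 (Site B): n₁ = 302, n₀ = 347, n = 649; a·n₀/n = 155·347/649 = 82.8737; c·n₁/n = 135·302/649 = 62.8197
Stratum 3 (Site C): n₁ = 414, n₀ = 149, n = 563; a·n₀/n = 64·149/563 = 16.9378; c·n₁/n = 11·414/563 = 8.0888
RR_MH = (48.9319 + 82.8737 + 16.9378) / (15.1582 + 62.8197 + 8.0888) = 148.7434 / 86.0668 = 1.72823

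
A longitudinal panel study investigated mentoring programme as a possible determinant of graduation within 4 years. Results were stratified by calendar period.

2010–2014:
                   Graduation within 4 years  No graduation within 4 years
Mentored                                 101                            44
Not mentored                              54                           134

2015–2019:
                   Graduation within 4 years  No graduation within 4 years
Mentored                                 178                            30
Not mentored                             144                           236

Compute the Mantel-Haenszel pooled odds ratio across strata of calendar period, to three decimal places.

7.740

OR_MH = Σ(aᵢdᵢ/nᵢ) / Σ(bᵢcᵢ/nᵢ), where nᵢ is the stratum total.
Stratum 1 (2010–2014): n = 333; a·d/n = 101·134/333 = 40.6426; b·c/n = 44·54/333 = 7.1351
Stratum 2 (2015–2019): n = 588; a·d/n = 178·236/588 = 71.4422; b·c/n = 30·144/588 = 7.3469
OR_MH = (40.6426 + 71.4422) / (7.1351 + 7.3469) = 112.0848 / 14.4821 = 7.73956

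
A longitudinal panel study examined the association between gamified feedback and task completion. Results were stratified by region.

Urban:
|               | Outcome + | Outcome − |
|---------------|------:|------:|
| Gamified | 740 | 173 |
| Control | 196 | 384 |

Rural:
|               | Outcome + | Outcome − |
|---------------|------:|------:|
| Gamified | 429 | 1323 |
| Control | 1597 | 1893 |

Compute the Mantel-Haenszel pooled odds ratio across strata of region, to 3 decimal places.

0.811

OR_MH = Σ(aᵢdᵢ/nᵢ) / Σ(bᵢcᵢ/nᵢ), where nᵢ is the stratum total.
Stratum 1 (Urban): n = 1493; a·d/n = 740·384/1493 = 190.3282; b·c/n = 173·196/1493 = 22.7113
Stratum 2 (Rural): n = 5242; a·d/n = 429·1893/5242 = 154.9212; b·c/n = 1323·1597/5242 = 403.0582
OR_MH = (190.3282 + 154.9212) / (22.7113 + 403.0582) = 345.2494 / 425.7695 = 0.81088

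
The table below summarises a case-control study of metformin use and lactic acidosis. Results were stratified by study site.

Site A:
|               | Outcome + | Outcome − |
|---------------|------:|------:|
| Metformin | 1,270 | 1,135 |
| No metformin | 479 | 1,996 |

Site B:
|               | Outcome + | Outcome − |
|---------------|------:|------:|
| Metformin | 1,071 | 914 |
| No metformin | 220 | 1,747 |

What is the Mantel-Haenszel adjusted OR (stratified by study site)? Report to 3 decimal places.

6.118

OR_MH = Σ(aᵢdᵢ/nᵢ) / Σ(bᵢcᵢ/nᵢ), where nᵢ is the stratum total.
Stratum 1 (Site A): n = 4880; a·d/n = 1270·1996/4880 = 519.4508; b·c/n = 1135·479/4880 = 111.4068
Stratum 2 (Site B): n = 3952; a·d/n = 1071·1747/3952 = 473.4405; b·c/n = 914·220/3952 = 50.8806
OR_MH = (519.4508 + 473.4405) / (111.4068 + 50.8806) = 992.8914 / 162.2873 = 6.11811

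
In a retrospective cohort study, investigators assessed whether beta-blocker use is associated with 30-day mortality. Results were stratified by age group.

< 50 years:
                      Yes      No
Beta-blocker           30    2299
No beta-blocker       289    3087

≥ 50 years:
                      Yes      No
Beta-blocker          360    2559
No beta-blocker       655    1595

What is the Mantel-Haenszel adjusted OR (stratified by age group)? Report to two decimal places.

0.29

OR_MH = Σ(aᵢdᵢ/nᵢ) / Σ(bᵢcᵢ/nᵢ), where nᵢ is the stratum total.
Stratum 1 (< 50 years): n = 5705; a·d/n = 30·3087/5705 = 16.2331; b·c/n = 2299·289/5705 = 116.4612
Stratum 2 (≥ 50 years): n = 5169; a·d/n = 360·1595/5169 = 111.0853; b·c/n = 2559·655/5169 = 324.2687
OR_MH = (16.2331 + 111.0853) / (116.4612 + 324.2687) = 127.3184 / 440.7299 = 0.28888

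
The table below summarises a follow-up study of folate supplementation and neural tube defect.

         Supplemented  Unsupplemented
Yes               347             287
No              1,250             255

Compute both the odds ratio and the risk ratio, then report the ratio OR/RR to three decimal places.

Reading the table with exposure as columns: a = 347 (Supplemented, case), b = 1250 (Supplemented, non-case), c = 287 (Unsupplemented, case), d = 255.
OR = (347·255)/(1250·287) = 88485/358750 = 0.24665
Risk in exposed = 347/1597 = 0.21728; risk in unexposed = 287/542 = 0.52952; RR = 0.41034
OR/RR = 0.24665 / 0.41034 = 0.60108
The outcome is not rare, so the OR lies further from 1 than the RR.

0.601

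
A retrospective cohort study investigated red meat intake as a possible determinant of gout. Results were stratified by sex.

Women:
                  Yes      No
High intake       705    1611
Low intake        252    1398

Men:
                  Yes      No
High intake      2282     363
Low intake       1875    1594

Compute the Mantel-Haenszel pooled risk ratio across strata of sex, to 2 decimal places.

RR_MH = Σ(aᵢ·n₀ᵢ/nᵢ) / Σ(cᵢ·n₁ᵢ/nᵢ), with n₁ᵢ = aᵢ+bᵢ (exposed), n₀ᵢ = cᵢ+dᵢ (unexposed), nᵢ = n₁ᵢ+n₀ᵢ.
Stratum 1 (Women): n₁ = 2316, n₀ = 1650, n = 3966; a·n₀/n = 705·1650/3966 = 293.3056; c·n₁/n = 252·2316/3966 = 147.1589
Stratum 2 (Men): n₁ = 2645, n₀ = 3469, n = 6114; a·n₀/n = 2282·3469/6114 = 1294.7756; c·n₁/n = 1875·2645/6114 = 811.1506
RR_MH = (293.3056 + 1294.7756) / (147.1589 + 811.1506) = 1588.0812 / 958.3095 = 1.65717

1.66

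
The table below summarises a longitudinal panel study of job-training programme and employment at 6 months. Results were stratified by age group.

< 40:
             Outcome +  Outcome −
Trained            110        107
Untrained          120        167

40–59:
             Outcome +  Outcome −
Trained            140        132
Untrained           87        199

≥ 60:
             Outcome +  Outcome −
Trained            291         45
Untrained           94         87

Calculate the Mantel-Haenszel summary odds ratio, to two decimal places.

OR_MH = Σ(aᵢdᵢ/nᵢ) / Σ(bᵢcᵢ/nᵢ), where nᵢ is the stratum total.
Stratum 1 (< 40): n = 504; a·d/n = 110·167/504 = 36.4484; b·c/n = 107·120/504 = 25.4762
Stratum 2 (40–59): n = 558; a·d/n = 140·199/558 = 49.9283; b·c/n = 132·87/558 = 20.5806
Stratum 3 (≥ 60): n = 517; a·d/n = 291·87/517 = 48.9691; b·c/n = 45·94/517 = 8.1818
OR_MH = (36.4484 + 49.9283 + 48.9691) / (25.4762 + 20.5806 + 8.1818) = 135.3458 / 54.2387 = 2.49537

2.50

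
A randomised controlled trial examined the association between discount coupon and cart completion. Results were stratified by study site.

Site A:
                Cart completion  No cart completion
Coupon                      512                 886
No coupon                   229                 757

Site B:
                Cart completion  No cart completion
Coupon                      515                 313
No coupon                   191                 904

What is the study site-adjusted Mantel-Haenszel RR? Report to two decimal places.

RR_MH = Σ(aᵢ·n₀ᵢ/nᵢ) / Σ(cᵢ·n₁ᵢ/nᵢ), with n₁ᵢ = aᵢ+bᵢ (exposed), n₀ᵢ = cᵢ+dᵢ (unexposed), nᵢ = n₁ᵢ+n₀ᵢ.
Stratum 1 (Site A): n₁ = 1398, n₀ = 986, n = 2384; a·n₀/n = 512·986/2384 = 211.7584; c·n₁/n = 229·1398/2384 = 134.2878
Stratum 2 (Site B): n₁ = 828, n₀ = 1095, n = 1923; a·n₀/n = 515·1095/1923 = 293.2527; c·n₁/n = 191·828/1923 = 82.2402
RR_MH = (211.7584 + 293.2527) / (134.2878 + 82.2402) = 505.0111 / 216.5280 = 2.33231

2.33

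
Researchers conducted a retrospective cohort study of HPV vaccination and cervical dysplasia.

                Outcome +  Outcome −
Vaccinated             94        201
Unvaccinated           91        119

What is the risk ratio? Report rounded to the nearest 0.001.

0.735

Cells: a = 94, b = 201, c = 91, d = 119.
Risk in exposed = 94/295 = 0.31864; risk in unexposed = 91/210 = 0.43333.
RR = 0.31864 / 0.43333 = 0.73533
The risk is 26% lower among the exposed than among the unexposed.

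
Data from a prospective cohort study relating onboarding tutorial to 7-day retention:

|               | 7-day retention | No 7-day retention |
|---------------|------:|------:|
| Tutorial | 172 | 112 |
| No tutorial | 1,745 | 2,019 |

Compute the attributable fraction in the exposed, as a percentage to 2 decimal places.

Cells: a = 172, b = 112, c = 1745, d = 2019.
Risk in exposed = 172/284 = 0.60563; risk in unexposed = 1745/3764 = 0.46360.
RR = 0.60563/0.46360 = 1.30636
AR% = (RR − 1)/RR × 100 = (1.30636 − 1)/1.30636 × 100 = 23.4517%

23.45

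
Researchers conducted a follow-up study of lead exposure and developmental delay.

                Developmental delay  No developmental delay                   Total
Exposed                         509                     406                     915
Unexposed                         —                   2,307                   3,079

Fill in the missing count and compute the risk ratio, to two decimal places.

2.22

The missing cell is in the unexposed row: 3079 − 2307 = 772.
So a = 509, b = 406, c = 772, d = 2307.
RR = [a/(a+b)] / [c/(c+d)] = (509/915) / (772/3079) = 0.55628/0.25073 = 2.21865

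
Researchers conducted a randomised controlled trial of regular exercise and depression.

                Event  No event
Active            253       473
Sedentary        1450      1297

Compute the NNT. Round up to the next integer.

Risk in treated group = 253/726 = 0.34848; risk in control = 1450/2747 = 0.52785.
Absolute risk reduction = 0.52785 − 0.34848 = 0.17936
NNT = 1 / ARR = 1 / 0.17936 = 5.575 → round up → 6

6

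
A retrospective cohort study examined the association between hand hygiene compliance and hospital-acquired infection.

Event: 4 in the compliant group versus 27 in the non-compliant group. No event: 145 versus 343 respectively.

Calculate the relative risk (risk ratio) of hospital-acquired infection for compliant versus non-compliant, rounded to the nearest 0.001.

0.368

From the description: a = 4, b = 145, c = 27, d = 343.
Risk in exposed = 4/149 = 0.02685; risk in unexposed = 27/370 = 0.07297.
RR = 0.02685 / 0.07297 = 0.36788
The risk is 63% lower among the exposed than among the unexposed.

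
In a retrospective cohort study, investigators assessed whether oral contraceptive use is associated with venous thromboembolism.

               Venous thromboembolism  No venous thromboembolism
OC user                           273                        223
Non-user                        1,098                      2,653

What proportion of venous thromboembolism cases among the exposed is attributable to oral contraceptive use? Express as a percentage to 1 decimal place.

Cells: a = 273, b = 223, c = 1098, d = 2653.
Risk in exposed = 273/496 = 0.55040; risk in unexposed = 1098/3751 = 0.29272.
RR = 0.55040/0.29272 = 1.88029
AR% = (RR − 1)/RR × 100 = (1.88029 − 1)/1.88029 × 100 = 46.8168%

46.8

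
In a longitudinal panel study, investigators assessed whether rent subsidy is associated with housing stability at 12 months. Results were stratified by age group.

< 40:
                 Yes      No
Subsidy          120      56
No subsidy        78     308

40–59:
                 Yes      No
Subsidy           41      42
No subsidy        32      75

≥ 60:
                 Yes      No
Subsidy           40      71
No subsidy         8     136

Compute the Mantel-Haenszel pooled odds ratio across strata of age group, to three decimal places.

OR_MH = Σ(aᵢdᵢ/nᵢ) / Σ(bᵢcᵢ/nᵢ), where nᵢ is the stratum total.
Stratum 1 (< 40): n = 562; a·d/n = 120·308/562 = 65.7651; b·c/n = 56·78/562 = 7.7722
Stratum 2 (40–59): n = 190; a·d/n = 41·75/190 = 16.1842; b·c/n = 42·32/190 = 7.0737
Stratum 3 (≥ 60): n = 255; a·d/n = 40·136/255 = 21.3333; b·c/n = 71·8/255 = 2.2275
OR_MH = (65.7651 + 16.1842 + 21.3333) / (7.7722 + 7.0737 + 2.2275) = 103.2827 / 17.0734 = 6.04934

6.049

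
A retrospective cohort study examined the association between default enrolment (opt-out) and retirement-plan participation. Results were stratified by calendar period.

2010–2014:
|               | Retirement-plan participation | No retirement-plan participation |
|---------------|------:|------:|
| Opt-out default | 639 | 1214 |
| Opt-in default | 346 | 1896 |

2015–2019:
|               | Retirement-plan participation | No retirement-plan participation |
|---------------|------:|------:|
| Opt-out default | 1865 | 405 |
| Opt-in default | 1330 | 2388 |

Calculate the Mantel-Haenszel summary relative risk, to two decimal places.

RR_MH = Σ(aᵢ·n₀ᵢ/nᵢ) / Σ(cᵢ·n₁ᵢ/nᵢ), with n₁ᵢ = aᵢ+bᵢ (exposed), n₀ᵢ = cᵢ+dᵢ (unexposed), nᵢ = n₁ᵢ+n₀ᵢ.
Stratum 1 (2010–2014): n₁ = 1853, n₀ = 2242, n = 4095; a·n₀/n = 639·2242/4095 = 349.8505; c·n₁/n = 346·1853/4095 = 156.5661
Stratum 2 (2015–2019): n₁ = 2270, n₀ = 3718, n = 5988; a·n₀/n = 1865·3718/5988 = 1157.9943; c·n₁/n = 1330·2270/5988 = 504.1917
RR_MH = (349.8505 + 1157.9943) / (156.5661 + 504.1917) = 1507.8449 / 660.7578 = 2.28199

2.28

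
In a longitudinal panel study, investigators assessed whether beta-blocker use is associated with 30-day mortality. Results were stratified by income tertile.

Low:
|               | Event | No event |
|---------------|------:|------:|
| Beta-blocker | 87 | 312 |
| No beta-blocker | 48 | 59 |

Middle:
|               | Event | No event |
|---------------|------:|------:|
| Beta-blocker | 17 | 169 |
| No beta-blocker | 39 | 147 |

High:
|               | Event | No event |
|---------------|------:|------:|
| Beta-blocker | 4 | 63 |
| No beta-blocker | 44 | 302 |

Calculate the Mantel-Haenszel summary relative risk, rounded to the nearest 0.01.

0.47

RR_MH = Σ(aᵢ·n₀ᵢ/nᵢ) / Σ(cᵢ·n₁ᵢ/nᵢ), with n₁ᵢ = aᵢ+bᵢ (exposed), n₀ᵢ = cᵢ+dᵢ (unexposed), nᵢ = n₁ᵢ+n₀ᵢ.
Stratum 1 (Low): n₁ = 399, n₀ = 107, n = 506; a·n₀/n = 87·107/506 = 18.3972; c·n₁/n = 48·399/506 = 37.8498
Stratum 2 (Middle): n₁ = 186, n₀ = 186, n = 372; a·n₀/n = 17·186/372 = 8.5000; c·n₁/n = 39·186/372 = 19.5000
Stratum 3 (High): n₁ = 67, n₀ = 346, n = 413; a·n₀/n = 4·346/413 = 3.3511; c·n₁/n = 44·67/413 = 7.1380
RR_MH = (18.3972 + 8.5000 + 3.3511) / (37.8498 + 19.5000 + 7.1380) = 30.2483 / 64.4878 = 0.46905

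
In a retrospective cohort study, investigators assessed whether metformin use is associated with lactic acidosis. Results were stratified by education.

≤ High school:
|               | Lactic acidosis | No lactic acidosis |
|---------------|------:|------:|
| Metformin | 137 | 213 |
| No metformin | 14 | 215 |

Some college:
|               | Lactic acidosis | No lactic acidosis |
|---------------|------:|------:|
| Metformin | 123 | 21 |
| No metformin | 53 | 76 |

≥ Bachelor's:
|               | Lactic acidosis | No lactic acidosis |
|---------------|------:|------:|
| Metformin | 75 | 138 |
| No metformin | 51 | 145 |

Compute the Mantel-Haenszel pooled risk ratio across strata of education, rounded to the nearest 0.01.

2.35

RR_MH = Σ(aᵢ·n₀ᵢ/nᵢ) / Σ(cᵢ·n₁ᵢ/nᵢ), with n₁ᵢ = aᵢ+bᵢ (exposed), n₀ᵢ = cᵢ+dᵢ (unexposed), nᵢ = n₁ᵢ+n₀ᵢ.
Stratum 1 (≤ High school): n₁ = 350, n₀ = 229, n = 579; a·n₀/n = 137·229/579 = 54.1848; c·n₁/n = 14·350/579 = 8.4629
Stratum 2 (Some college): n₁ = 144, n₀ = 129, n = 273; a·n₀/n = 123·129/273 = 58.1209; c·n₁/n = 53·144/273 = 27.9560
Stratum 3 (≥ Bachelor's): n₁ = 213, n₀ = 196, n = 409; a·n₀/n = 75·196/409 = 35.9413; c·n₁/n = 51·213/409 = 26.5599
RR_MH = (54.1848 + 58.1209 + 35.9413) / (8.4629 + 27.9560 + 26.5599) = 148.2470 / 62.9788 = 2.35392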